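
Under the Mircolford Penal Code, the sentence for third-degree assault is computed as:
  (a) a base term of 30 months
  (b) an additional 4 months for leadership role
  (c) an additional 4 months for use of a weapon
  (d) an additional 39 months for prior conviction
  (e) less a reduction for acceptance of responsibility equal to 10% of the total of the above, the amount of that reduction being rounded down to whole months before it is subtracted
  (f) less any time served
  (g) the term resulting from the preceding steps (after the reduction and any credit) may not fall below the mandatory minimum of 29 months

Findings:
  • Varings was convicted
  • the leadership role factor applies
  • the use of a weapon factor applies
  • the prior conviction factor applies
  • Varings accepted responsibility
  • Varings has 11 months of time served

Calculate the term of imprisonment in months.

59 months

Leadership role enhancement: +4 months
Use of a weapon enhancement: +4 months
Prior conviction enhancement: +39 months
Adjusted term: 30 months + 4 months + 4 months + 39 months = 77 months
Acceptance of responsibility reduction: 10% of 77 months = 7 months (rounded down)
After reduction: 77 − 7 = 70 months
Less time served: 70 months − 11 months = 59 months
Minimum 29 months: 59 months meets the minimum, no increase.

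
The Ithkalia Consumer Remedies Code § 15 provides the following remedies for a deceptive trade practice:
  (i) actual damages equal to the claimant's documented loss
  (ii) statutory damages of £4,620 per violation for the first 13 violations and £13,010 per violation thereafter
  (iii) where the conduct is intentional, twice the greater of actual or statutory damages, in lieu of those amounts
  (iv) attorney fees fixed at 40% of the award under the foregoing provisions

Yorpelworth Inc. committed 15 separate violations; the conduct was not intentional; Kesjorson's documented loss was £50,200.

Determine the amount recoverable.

Total recovery: £190,792

First 13 violations: 13 × £4,620 = £60,060
Remaining violations: (15 − 13) × £13,010 = £26,020
Statutory damages: £60,060 + £26,020 = £86,080
Conduct not intentional: the in-lieu enhancement does not apply.
Actual plus statutory damages: £50,200 + £86,080 = £136,280
Attorney fees: 40% of £136,280 = £54,512
Total recovery: £136,280 + £54,512 = £190,792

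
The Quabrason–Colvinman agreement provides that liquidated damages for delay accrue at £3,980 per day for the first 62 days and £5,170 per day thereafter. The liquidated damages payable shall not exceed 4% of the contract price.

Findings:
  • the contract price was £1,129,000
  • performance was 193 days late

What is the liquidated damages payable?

Liquidated damages: £45,160

First 62 days: 62 × £3,980 = £246,760
Remaining days: (193 − 62) × £5,170 = £677,270
Accrued per-day damages: £246,760 + £677,270 = £924,030
Cap: 4% of £1,129,000 = £45,160
Cap at £45,160: £924,030 exceeds the cap → £45,160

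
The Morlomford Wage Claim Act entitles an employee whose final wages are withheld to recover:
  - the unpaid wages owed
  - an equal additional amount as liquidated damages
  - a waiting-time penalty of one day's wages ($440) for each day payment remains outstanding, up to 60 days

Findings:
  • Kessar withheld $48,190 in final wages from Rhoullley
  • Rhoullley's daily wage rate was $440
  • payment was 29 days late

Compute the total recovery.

Liquidated damages (equal amount): $48,190
Penalty days: min(29, 60) = 29
Waiting-time penalty: 29 × $440 = $12,760
Total award: $48,190 + $48,190 + $12,760 = $109,140

$109,140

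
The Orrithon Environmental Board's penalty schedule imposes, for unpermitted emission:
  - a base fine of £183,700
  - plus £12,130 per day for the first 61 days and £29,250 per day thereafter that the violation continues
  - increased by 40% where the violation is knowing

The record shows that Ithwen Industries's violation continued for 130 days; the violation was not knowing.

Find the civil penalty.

£2,941,880

First 61 days: 61 × £12,130 = £739,930
Remaining days: (130 − 61) × £29,250 = £2,018,250
Per-day component: £739,930 + £2,018,250 = £2,758,180
Base plus per-day: £183,700 + £2,758,180 = £2,941,880
The violation was not knowing: no 40% increase.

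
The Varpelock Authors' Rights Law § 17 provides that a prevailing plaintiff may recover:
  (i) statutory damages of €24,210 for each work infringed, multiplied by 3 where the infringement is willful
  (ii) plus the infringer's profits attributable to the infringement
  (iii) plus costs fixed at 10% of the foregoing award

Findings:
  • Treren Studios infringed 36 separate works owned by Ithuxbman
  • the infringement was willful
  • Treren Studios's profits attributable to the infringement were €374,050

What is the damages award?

Statutory damages: 36 × €24,210 = €871,560
Trebled: 3 × €871,560 = €2,614,680
Combined award: €2,614,680 + €374,050 = €2,988,730
Costs: 10% of €2,988,730 = €298,873
Award plus costs: €2,988,730 + €298,873 = €3,287,603

€3,287,603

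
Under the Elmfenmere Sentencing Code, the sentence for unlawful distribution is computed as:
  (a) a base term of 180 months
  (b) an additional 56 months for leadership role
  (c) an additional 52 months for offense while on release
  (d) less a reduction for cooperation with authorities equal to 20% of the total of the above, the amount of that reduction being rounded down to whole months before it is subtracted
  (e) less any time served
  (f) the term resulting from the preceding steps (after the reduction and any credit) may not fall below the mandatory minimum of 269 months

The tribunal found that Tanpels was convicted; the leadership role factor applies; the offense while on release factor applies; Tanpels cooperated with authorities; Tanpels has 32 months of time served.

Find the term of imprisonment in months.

Leadership role enhancement: +56 months
Offense while on release enhancement: +52 months
Adjusted term: 180 months + 56 months + 52 months = 288 months
Cooperation with authorities reduction: 20% of 288 months = 57 months (rounded down)
After reduction: 288 − 57 = 231 months
Less time served: 231 months − 32 months = 199 months
Minimum 269 months: 199 months is below the minimum → 269 months

Sentence: 269 months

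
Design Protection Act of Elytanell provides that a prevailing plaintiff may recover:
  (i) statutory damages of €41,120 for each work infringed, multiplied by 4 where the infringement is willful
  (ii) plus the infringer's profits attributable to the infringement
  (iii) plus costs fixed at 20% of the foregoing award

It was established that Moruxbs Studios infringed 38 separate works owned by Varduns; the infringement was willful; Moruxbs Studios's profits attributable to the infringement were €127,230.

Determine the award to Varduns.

€7,652,964

Statutory damages: 38 × €41,120 = €1,562,560
Multiplied by 4: 4 × €1,562,560 = €6,250,240
Combined award: €6,250,240 + €127,230 = €6,377,470
Costs: 20% of €6,377,470 = €1,275,494
Award plus costs: €6,377,470 + €1,275,494 = €7,652,964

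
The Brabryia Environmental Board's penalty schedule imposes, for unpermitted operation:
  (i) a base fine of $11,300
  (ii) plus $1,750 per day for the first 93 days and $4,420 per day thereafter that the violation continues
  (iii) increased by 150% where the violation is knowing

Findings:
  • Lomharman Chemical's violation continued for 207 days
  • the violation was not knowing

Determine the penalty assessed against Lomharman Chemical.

First 93 days: 93 × $1,750 = $162,750
Remaining days: (207 − 93) × $4,420 = $503,880
Per-day component: $162,750 + $503,880 = $666,630
Base plus per-day: $11,300 + $666,630 = $677,930
The violation was not knowing: no 150% increase.

$677,930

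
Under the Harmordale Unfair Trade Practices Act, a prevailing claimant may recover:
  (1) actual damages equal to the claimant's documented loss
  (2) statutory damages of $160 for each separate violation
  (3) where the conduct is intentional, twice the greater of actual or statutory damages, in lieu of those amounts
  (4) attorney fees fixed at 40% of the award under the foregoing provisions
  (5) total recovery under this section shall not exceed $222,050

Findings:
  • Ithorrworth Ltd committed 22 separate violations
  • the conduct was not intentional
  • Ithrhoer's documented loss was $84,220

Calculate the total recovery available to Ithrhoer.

Statutory damages: 22 × $160 = $3,520
Conduct not intentional: the in-lieu enhancement does not apply.
Actual plus statutory damages: $84,220 + $3,520 = $87,740
Attorney fees: 40% of $87,740 = $35,096
Total before cap: $87,740 + $35,096 = $122,836
Cap at $222,050: $122,836 is within the cap, no reduction.

$122,836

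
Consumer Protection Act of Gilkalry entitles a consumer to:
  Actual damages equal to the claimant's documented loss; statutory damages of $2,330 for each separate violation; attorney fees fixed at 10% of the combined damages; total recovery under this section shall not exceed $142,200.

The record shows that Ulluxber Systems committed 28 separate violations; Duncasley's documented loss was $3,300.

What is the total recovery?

Statutory damages: 28 × $2,330 = $65,240
Combined damages: $3,300 + $65,240 = $68,540
Attorney fees: 10% of $68,540 = $6,854
Total before cap: $68,540 + $6,854 = $75,394
Cap at $142,200: $75,394 is within the cap, no reduction.

Total recovery: $75,394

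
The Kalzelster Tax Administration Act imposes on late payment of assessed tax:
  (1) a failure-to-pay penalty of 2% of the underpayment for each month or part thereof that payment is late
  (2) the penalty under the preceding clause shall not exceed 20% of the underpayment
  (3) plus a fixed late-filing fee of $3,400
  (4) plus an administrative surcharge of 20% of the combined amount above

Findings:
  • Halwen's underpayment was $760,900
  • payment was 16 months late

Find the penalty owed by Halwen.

Accrued rate: 2% × 16 = 32%, capped at 20% → 20%
Failure-to-pay penalty: 20% of $760,900 = $152,180
Penalty before surcharge: $152,180 + $3,400 = $155,580
Administrative surcharge: 20% of $155,580 = $31,116
Total penalty: $155,580 + $31,116 = $186,696

$186,696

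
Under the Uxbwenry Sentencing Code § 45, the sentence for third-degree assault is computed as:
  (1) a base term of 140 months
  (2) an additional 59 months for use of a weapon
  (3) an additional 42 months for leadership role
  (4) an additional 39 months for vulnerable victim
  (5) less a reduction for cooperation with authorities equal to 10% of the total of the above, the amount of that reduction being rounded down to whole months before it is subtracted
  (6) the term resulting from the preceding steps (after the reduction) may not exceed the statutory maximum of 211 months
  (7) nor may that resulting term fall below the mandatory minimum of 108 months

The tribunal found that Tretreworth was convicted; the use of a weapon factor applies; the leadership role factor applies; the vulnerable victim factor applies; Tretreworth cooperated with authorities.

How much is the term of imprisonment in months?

Sentence: 211 months

Use of a weapon enhancement: +59 months
Leadership role enhancement: +42 months
Vulnerable victim enhancement: +39 months
Adjusted term: 140 months + 59 months + 42 months + 39 months = 280 months
Cooperation with authorities reduction: 10% of 280 months = 28 months (rounded down)
After reduction: 280 − 28 = 252 months
Cap at 211 months: 252 months exceeds the cap → 211 months
Minimum 108 months: 211 months meets the minimum, no increase.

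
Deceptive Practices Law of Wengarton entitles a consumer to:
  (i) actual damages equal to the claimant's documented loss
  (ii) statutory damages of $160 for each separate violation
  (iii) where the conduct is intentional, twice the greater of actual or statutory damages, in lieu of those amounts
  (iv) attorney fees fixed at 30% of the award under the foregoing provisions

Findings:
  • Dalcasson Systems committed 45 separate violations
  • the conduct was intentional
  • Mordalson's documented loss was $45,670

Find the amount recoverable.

Statutory damages: 45 × $160 = $7,200
Greater of actual damages ($45,670) or statutory damages ($7,200): $45,670
Doubled: 2 × $45,670 = $91,340
Attorney fees: 30% of $91,340 = $27,402
Total recovery: $91,340 + $27,402 = $118,742

$118,742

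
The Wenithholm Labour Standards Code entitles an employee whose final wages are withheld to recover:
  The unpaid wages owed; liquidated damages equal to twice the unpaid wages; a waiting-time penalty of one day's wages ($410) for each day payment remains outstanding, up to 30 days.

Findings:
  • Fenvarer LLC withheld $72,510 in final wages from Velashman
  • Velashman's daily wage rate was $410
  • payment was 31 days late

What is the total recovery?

Doubled: 2 × $72,510 = $145,020
Penalty days: min(31, 30) = 30
Waiting-time penalty: 30 × $410 = $12,300
Total award: $72,510 + $145,020 + $12,300 = $229,830

$229,830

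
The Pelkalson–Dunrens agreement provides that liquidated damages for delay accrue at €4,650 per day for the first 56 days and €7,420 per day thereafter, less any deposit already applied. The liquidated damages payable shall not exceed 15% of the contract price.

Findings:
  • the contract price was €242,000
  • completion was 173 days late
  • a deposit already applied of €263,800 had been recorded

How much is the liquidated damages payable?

First 56 days: 56 × €4,650 = €260,400
Remaining days: (173 − 56) × €7,420 = €868,140
Accrued per-day damages: €260,400 + €868,140 = €1,128,540
Less deposit already applied: €1,128,540 − €263,800 = €864,740
Cap: 15% of €242,000 = €36,300
Cap at €36,300: €864,740 exceeds the cap → €36,300

€36,300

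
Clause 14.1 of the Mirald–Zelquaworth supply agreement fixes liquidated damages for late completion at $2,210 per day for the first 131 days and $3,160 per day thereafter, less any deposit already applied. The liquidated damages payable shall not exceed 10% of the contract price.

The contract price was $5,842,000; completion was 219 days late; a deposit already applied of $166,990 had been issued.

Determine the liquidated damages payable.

$400,600

First 131 days: 131 × $2,210 = $289,510
Remaining days: (219 − 131) × $3,160 = $278,080
Accrued per-day damages: $289,510 + $278,080 = $567,590
Less deposit already applied: $567,590 − $166,990 = $400,600
Cap: 10% of $5,842,000 = $584,200
Cap at $584,200: $400,600 is within the cap, no reduction.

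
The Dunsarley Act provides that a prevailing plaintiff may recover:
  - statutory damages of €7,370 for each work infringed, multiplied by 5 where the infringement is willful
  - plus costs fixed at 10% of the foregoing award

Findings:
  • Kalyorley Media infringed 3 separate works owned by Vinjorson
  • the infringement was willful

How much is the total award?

€121,605

Statutory damages: 3 × €7,370 = €22,110
Multiplied by 5: 5 × €22,110 = €110,550
Costs: 10% of €110,550 = €11,055
Award plus costs: €110,550 + €11,055 = €121,605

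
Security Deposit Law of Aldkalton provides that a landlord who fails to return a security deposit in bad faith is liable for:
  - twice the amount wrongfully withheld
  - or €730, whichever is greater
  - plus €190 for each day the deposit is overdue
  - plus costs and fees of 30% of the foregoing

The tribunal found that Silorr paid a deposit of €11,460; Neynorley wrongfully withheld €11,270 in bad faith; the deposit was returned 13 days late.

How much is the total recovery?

Recovery: €32,513

Doubled: 2 × €11,270 = €22,540
Minimum €730: €22,540 meets the minimum, no increase.
Late-return penalty: 13 × €190 = €2,470
Damages plus late penalty: €22,540 + €2,470 = €25,010
Costs and fees: 30% of €25,010 = €7,503
Total recovery: €25,010 + €7,503 = €32,513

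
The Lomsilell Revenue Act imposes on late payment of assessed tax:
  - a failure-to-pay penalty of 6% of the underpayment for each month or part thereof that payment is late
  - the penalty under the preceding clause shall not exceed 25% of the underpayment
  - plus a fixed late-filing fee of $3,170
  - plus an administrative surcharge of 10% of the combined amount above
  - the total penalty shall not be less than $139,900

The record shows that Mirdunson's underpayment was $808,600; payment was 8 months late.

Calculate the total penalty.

Accrued rate: 6% × 8 = 48%, capped at 25% → 25%
Failure-to-pay penalty: 25% of $808,600 = $202,150
Penalty before surcharge: $202,150 + $3,170 = $205,320
Administrative surcharge: 10% of $205,320 = $20,532
Total penalty: $205,320 + $20,532 = $225,852
Minimum $139,900: $225,852 meets the minimum, no increase.

$225,852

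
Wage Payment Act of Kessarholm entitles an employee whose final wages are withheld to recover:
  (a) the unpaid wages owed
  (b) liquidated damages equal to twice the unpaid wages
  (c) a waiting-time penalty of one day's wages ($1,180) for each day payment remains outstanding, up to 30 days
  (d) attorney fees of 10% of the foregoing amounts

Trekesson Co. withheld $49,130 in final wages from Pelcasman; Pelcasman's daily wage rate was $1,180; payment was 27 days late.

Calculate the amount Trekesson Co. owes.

Total award: $197,175

Doubled: 2 × $49,130 = $98,260
Penalty days: min(27, 30) = 27
Waiting-time penalty: 27 × $1,180 = $31,860
Subtotal: $49,130 + $98,260 + $31,860 = $179,250
Attorney fees: 10% of $179,250 = $17,925
Total award: $179,250 + $17,925 = $197,175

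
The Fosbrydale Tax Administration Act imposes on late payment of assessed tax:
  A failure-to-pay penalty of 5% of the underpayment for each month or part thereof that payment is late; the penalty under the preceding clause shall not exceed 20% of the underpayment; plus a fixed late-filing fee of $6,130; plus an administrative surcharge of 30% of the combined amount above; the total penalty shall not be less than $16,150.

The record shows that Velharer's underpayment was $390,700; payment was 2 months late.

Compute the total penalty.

Accrued rate: 5% × 2 = 10%, capped at 20% → 10%
Failure-to-pay penalty: 10% of $390,700 = $39,070
Penalty before surcharge: $39,070 + $6,130 = $45,200
Administrative surcharge: 30% of $45,200 = $13,560
Total penalty: $45,200 + $13,560 = $58,760
Minimum $16,150: $58,760 meets the minimum, no increase.

$58,760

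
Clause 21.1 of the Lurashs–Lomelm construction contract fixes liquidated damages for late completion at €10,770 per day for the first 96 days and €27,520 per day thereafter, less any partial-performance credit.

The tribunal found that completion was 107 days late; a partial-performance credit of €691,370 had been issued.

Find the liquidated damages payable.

€645,270

First 96 days: 96 × €10,770 = €1,033,920
Remaining days: (107 − 96) × €27,520 = €302,720
Accrued per-day damages: €1,033,920 + €302,720 = €1,336,640
Less partial-performance credit: €1,336,640 − €691,370 = €645,270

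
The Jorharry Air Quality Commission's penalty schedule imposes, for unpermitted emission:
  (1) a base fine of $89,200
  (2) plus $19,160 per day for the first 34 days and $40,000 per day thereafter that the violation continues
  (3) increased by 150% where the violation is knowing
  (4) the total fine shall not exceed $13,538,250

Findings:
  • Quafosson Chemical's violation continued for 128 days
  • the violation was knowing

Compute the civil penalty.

First 34 days: 34 × $19,160 = $651,440
Remaining days: (128 − 34) × $40,000 = $3,760,000
Per-day component: $651,440 + $3,760,000 = $4,411,440
Base plus per-day: $89,200 + $4,411,440 = $4,500,640
Enhancement: 150% of $4,500,640 = $6,750,960
Enhanced fine: $4,500,640 + $6,750,960 = $11,251,600
Cap at $13,538,250: $11,251,600 is within the cap, no reduction.

$11,251,600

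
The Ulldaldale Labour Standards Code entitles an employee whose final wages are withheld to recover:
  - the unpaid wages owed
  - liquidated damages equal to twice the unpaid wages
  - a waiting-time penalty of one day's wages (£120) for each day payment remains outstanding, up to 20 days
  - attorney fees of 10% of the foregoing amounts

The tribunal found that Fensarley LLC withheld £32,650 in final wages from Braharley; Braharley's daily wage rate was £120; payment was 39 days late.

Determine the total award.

Doubled: 2 × £32,650 = £65,300
Penalty days: min(39, 20) = 20
Waiting-time penalty: 20 × £120 = £2,400
Subtotal: £32,650 + £65,300 + £2,400 = £100,350
Attorney fees: 10% of £100,350 = £10,035
Total award: £100,350 + £10,035 = £110,385

£110,385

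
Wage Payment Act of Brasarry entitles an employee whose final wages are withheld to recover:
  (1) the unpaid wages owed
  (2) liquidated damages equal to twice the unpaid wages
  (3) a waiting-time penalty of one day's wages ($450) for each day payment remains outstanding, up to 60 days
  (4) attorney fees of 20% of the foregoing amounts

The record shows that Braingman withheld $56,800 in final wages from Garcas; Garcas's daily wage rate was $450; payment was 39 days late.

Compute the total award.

$225,540

Doubled: 2 × $56,800 = $113,600
Penalty days: min(39, 60) = 39
Waiting-time penalty: 39 × $450 = $17,550
Subtotal: $56,800 + $113,600 + $17,550 = $187,950
Attorney fees: 20% of $187,950 = $37,590
Total award: $187,950 + $37,590 = $225,540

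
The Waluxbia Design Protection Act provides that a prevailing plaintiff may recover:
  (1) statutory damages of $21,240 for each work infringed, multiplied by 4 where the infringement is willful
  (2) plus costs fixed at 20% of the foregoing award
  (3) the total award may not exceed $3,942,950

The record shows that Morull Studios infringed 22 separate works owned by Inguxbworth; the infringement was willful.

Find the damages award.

$2,242,944

Statutory damages: 22 × $21,240 = $467,280
Multiplied by 4: 4 × $467,280 = $1,869,120
Costs: 20% of $1,869,120 = $373,824
Award plus costs: $1,869,120 + $373,824 = $2,242,944
Cap at $3,942,950: $2,242,944 is within the cap, no reduction.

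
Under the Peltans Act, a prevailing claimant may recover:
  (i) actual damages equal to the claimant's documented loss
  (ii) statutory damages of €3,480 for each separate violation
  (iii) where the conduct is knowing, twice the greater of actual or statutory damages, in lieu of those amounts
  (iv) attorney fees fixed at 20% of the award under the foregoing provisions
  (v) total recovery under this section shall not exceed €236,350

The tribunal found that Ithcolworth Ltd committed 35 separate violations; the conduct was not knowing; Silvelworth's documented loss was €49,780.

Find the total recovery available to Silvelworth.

Statutory damages: 35 × €3,480 = €121,800
Conduct not knowing: the in-lieu enhancement does not apply.
Actual plus statutory damages: €49,780 + €121,800 = €171,580
Attorney fees: 20% of €171,580 = €34,316
Total before cap: €171,580 + €34,316 = €205,896
Cap at €236,350: €205,896 is within the cap, no reduction.

€205,896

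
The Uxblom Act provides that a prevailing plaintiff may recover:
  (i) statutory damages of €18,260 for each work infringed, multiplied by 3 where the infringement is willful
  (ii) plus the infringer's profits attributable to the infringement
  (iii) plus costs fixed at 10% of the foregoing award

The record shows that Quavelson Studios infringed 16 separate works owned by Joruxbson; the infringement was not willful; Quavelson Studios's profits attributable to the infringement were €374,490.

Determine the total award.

Statutory damages: 16 × €18,260 = €292,160
Infringement not willful: no ×3 enhancement.
Combined award: €292,160 + €374,490 = €666,650
Costs: 10% of €666,650 = €66,665
Award plus costs: €666,650 + €66,665 = €733,315

€733,315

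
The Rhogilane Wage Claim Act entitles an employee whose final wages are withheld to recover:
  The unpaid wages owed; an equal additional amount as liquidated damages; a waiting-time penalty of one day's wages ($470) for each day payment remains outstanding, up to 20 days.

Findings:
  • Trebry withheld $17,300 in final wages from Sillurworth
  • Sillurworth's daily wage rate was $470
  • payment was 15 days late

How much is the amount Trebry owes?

Liquidated damages (equal amount): $17,300
Penalty days: min(15, 20) = 15
Waiting-time penalty: 15 × $470 = $7,050
Total award: $17,300 + $17,300 + $7,050 = $41,650

Total award: $41,650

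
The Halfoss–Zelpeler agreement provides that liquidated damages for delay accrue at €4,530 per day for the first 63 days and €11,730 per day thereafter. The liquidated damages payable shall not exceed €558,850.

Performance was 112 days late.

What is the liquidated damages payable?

€558,850

First 63 days: 63 × €4,530 = €285,390
Remaining days: (112 − 63) × €11,730 = €574,770
Accrued per-day damages: €285,390 + €574,770 = €860,160
Cap at €558,850: €860,160 exceeds the cap → €558,850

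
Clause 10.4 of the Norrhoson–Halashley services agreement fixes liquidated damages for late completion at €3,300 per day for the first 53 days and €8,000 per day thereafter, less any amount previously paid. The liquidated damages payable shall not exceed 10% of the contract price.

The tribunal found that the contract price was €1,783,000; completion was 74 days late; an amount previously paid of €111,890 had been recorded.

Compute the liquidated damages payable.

First 53 days: 53 × €3,300 = €174,900
Remaining days: (74 − 53) × €8,000 = €168,000
Accrued per-day damages: €174,900 + €168,000 = €342,900
Less amount previously paid: €342,900 − €111,890 = €231,010
Cap: 10% of €1,783,000 = €178,300
Cap at €178,300: €231,010 exceeds the cap → €178,300

€178,300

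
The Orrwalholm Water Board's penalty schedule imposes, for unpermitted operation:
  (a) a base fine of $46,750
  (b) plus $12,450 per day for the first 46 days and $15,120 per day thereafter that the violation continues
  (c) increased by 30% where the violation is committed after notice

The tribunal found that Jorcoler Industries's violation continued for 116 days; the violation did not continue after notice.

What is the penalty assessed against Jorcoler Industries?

First 46 days: 46 × $12,450 = $572,700
Remaining days: (116 − 46) × $15,120 = $1,058,400
Per-day component: $572,700 + $1,058,400 = $1,631,100
Base plus per-day: $46,750 + $1,631,100 = $1,677,850
The violation did not continue after notice: no 30% increase.

$1,677,850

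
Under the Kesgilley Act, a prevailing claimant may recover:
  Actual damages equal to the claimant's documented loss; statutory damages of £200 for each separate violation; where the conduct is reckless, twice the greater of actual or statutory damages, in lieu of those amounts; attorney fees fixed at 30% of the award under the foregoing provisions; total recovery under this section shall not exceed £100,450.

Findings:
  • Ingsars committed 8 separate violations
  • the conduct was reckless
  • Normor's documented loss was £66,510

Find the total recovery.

Statutory damages: 8 × £200 = £1,600
Greater of actual damages (£66,510) or statutory damages (£1,600): £66,510
Doubled: 2 × £66,510 = £133,020
Attorney fees: 30% of £133,020 = £39,906
Total before cap: £133,020 + £39,906 = £172,926
Cap at £100,450: £172,926 exceeds the cap → £100,450

£100,450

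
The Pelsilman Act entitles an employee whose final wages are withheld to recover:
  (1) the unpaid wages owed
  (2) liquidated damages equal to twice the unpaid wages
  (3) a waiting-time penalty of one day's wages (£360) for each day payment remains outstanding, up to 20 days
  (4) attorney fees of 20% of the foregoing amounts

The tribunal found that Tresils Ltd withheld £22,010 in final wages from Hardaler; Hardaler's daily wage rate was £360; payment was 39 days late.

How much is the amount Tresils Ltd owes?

£87,876

Doubled: 2 × £22,010 = £44,020
Penalty days: min(39, 20) = 20
Waiting-time penalty: 20 × £360 = £7,200
Subtotal: £22,010 + £44,020 + £7,200 = £73,230
Attorney fees: 20% of £73,230 = £14,646
Total award: £73,230 + £14,646 = £87,876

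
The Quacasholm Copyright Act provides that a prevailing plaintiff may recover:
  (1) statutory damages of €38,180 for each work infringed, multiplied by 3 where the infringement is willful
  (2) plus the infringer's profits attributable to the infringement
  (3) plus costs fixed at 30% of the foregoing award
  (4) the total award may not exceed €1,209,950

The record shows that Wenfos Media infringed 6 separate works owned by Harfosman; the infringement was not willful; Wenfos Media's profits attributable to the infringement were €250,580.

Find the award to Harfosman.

Statutory damages: 6 × €38,180 = €229,080
Infringement not willful: no ×3 enhancement.
Combined award: €229,080 + €250,580 = €479,660
Costs: 30% of €479,660 = €143,898
Award plus costs: €479,660 + €143,898 = €623,558
Cap at €1,209,950: €623,558 is within the cap, no reduction.

€623,558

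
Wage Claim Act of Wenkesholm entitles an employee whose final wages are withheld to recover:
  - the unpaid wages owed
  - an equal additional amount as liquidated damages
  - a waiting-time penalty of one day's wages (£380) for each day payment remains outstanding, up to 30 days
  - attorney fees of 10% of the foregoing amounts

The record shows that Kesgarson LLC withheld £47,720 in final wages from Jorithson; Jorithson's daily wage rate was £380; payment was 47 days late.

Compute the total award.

Total award: £117,524

Liquidated damages (equal amount): £47,720
Penalty days: min(47, 30) = 30
Waiting-time penalty: 30 × £380 = £11,400
Subtotal: £47,720 + £47,720 + £11,400 = £106,840
Attorney fees: 10% of £106,840 = £10,684
Total award: £106,840 + £10,684 = £117,524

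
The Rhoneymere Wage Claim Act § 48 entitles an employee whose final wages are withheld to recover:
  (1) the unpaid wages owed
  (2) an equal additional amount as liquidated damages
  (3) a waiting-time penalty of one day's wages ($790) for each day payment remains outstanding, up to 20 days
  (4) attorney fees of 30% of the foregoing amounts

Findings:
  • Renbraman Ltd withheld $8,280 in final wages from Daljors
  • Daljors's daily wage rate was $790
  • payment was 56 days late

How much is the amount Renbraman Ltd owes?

$42,068

Liquidated damages (equal amount): $8,280
Penalty days: min(56, 20) = 20
Waiting-time penalty: 20 × $790 = $15,800
Subtotal: $8,280 + $8,280 + $15,800 = $32,360
Attorney fees: 30% of $32,360 = $9,708
Total award: $32,360 + $9,708 = $42,068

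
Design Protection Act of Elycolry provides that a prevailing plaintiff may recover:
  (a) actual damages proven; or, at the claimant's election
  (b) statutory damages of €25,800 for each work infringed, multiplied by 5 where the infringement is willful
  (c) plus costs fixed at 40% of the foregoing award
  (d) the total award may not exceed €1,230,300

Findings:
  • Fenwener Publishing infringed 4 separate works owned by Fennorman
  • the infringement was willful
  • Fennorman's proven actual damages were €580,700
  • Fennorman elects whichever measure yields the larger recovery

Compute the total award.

Award: €812,980

Statutory damages: 4 × €25,800 = €103,200
Multiplied by 5: 5 × €103,200 = €516,000
Greater of actual damages (€580,700) or enhanced statutory damages (€516,000): €580,700
Costs: 40% of €580,700 = €232,280
Award plus costs: €580,700 + €232,280 = €812,980
Cap at €1,230,300: €812,980 is within the cap, no reduction.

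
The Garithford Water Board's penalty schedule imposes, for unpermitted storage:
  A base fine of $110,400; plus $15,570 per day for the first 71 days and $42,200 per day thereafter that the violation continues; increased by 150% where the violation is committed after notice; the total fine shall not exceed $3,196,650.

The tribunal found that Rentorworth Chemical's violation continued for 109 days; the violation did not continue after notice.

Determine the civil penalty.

$2,819,470

First 71 days: 71 × $15,570 = $1,105,470
Remaining days: (109 − 71) × $42,200 = $1,603,600
Per-day component: $1,105,470 + $1,603,600 = $2,709,070
Base plus per-day: $110,400 + $2,709,070 = $2,819,470
The violation did not continue after notice: no 150% increase.
Cap at $3,196,650: $2,819,470 is within the cap, no reduction.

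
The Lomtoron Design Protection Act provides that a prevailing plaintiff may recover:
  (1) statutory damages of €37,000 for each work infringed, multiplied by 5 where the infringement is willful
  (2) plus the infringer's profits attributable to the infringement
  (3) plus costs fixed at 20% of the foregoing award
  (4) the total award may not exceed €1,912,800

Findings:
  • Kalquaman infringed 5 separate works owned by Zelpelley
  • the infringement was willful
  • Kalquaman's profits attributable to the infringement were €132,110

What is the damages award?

Statutory damages: 5 × €37,000 = €185,000
Multiplied by 5: 5 × €185,000 = €925,000
Combined award: €925,000 + €132,110 = €1,057,110
Costs: 20% of €1,057,110 = €211,422
Award plus costs: €1,057,110 + €211,422 = €1,268,532
Cap at €1,912,800: €1,268,532 is within the cap, no reduction.

€1,268,532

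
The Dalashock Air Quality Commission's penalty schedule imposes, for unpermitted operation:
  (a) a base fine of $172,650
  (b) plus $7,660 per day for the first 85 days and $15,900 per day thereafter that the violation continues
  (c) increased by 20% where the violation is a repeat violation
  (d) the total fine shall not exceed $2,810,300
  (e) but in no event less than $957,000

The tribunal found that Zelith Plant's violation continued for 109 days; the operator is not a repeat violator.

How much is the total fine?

First 85 days: 85 × $7,660 = $651,100
Remaining days: (109 − 85) × $15,900 = $381,600
Per-day component: $651,100 + $381,600 = $1,032,700
Base plus per-day: $172,650 + $1,032,700 = $1,205,350
The operator is not a repeat violator: no 20% increase.
Cap at $2,810,300: $1,205,350 is within the cap, no reduction.
Minimum $957,000: $1,205,350 meets the minimum, no increase.

$1,205,350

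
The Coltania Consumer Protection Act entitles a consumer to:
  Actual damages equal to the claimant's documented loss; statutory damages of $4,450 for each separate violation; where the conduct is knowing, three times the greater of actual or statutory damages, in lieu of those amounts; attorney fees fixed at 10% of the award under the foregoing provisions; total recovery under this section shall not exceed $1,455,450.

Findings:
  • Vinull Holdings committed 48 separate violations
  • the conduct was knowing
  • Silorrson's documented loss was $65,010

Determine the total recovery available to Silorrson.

$704,880

Statutory damages: 48 × $4,450 = $213,600
Greater of actual damages ($65,010) or statutory damages ($213,600): $213,600
Trebled: 3 × $213,600 = $640,800
Attorney fees: 10% of $640,800 = $64,080
Total before cap: $640,800 + $64,080 = $704,880
Cap at $1,455,450: $704,880 is within the cap, no reduction.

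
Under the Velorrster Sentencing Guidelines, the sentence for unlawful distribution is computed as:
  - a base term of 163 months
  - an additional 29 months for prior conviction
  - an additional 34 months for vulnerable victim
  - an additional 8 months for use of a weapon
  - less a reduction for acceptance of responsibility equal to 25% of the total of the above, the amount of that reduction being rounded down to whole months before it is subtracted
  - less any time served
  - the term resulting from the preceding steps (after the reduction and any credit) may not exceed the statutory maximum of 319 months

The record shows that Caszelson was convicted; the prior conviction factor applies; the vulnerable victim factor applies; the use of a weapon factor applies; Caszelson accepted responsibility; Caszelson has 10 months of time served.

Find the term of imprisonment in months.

166 months

Prior conviction enhancement: +29 months
Vulnerable victim enhancement: +34 months
Use of a weapon enhancement: +8 months
Adjusted term: 163 months + 29 months + 34 months + 8 months = 234 months
Acceptance of responsibility reduction: 25% of 234 months = 58 months (rounded down)
After reduction: 234 − 58 = 176 months
Less time served: 176 months − 10 months = 166 months
Cap at 319 months: 166 months is within the cap, no reduction.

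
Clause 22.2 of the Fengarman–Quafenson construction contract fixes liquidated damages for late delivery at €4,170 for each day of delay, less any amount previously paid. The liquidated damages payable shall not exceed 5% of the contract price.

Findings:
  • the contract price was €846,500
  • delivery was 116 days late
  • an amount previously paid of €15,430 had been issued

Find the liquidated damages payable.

Per-day damages: 116 × €4,170 = €483,720
Less amount previously paid: €483,720 − €15,430 = €468,290
Cap: 5% of €846,500 = €42,325
Cap at €42,325: €468,290 exceeds the cap → €42,325

€42,325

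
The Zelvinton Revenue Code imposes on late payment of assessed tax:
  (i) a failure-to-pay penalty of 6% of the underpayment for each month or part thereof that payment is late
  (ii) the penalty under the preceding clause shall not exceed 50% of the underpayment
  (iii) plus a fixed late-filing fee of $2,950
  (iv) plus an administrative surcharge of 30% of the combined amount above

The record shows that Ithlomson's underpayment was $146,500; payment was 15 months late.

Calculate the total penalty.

Accrued rate: 6% × 15 = 90%, capped at 50% → 50%
Failure-to-pay penalty: 50% of $146,500 = $73,250
Penalty before surcharge: $73,250 + $2,950 = $76,200
Administrative surcharge: 30% of $76,200 = $22,860
Total penalty: $76,200 + $22,860 = $99,060

$99,060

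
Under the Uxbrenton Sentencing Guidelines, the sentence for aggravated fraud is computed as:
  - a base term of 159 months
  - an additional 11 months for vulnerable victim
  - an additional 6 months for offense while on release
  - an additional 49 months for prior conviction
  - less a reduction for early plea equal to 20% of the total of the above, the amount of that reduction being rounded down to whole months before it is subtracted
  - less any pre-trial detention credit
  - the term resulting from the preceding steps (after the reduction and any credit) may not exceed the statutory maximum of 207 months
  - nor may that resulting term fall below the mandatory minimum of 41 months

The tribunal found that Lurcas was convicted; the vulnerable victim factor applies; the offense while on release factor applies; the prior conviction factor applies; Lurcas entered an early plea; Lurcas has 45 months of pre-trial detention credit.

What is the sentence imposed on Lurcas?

135 months

Vulnerable victim enhancement: +11 months
Offense while on release enhancement: +6 months
Prior conviction enhancement: +49 months
Adjusted term: 159 months + 11 months + 6 months + 49 months = 225 months
Early plea reduction: 20% of 225 months = 45 months (rounded down)
After reduction: 225 − 45 = 180 months
Less pre-trial detention credit: 180 months − 45 months = 135 months
Cap at 207 months: 135 months is within the cap, no reduction.
Minimum 41 months: 135 months meets the minimum, no increase.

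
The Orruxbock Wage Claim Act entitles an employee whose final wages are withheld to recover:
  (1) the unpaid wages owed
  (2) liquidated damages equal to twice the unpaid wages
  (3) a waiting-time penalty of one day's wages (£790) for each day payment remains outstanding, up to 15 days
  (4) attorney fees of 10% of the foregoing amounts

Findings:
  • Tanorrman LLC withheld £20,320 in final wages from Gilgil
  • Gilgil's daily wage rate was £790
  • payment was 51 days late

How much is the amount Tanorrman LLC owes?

£80,091

Doubled: 2 × £20,320 = £40,640
Penalty days: min(51, 15) = 15
Waiting-time penalty: 15 × £790 = £11,850
Subtotal: £20,320 + £40,640 + £11,850 = £72,810
Attorney fees: 10% of £72,810 = £7,281
Total award: £72,810 + £7,281 = £80,091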